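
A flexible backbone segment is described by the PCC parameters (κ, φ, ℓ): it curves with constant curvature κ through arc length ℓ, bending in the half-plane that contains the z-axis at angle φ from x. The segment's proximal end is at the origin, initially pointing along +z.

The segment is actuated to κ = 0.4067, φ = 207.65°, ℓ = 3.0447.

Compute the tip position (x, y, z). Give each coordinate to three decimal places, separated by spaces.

θ = κ·ℓ = 0.4067 × 3.0447 = 1.23828 rad
ρ = (1 − cos θ)/κ = (1 − 0.32642)/0.4067 = 1.65620
z = sin θ / κ = 0.94522/0.4067 = 2.32413
x = ρ cos φ = 1.65620 × cos(207.65°) = -1.46706
y = ρ sin φ = 1.65620 × sin(207.65°) = -0.76859

-1.467 -0.769 2.324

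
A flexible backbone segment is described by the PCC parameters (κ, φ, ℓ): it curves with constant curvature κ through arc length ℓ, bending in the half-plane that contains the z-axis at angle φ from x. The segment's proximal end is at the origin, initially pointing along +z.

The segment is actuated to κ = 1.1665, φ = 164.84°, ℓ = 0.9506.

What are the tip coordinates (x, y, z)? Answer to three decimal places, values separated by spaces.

-0.459 0.124 0.767

θ = κ·ℓ = 1.1665 × 0.9506 = 1.10887 rad
ρ = (1 − cos θ)/κ = (1 − 0.44567)/1.1665 = 0.47521
z = sin θ / κ = 0.89520/1.1665 = 0.76742
x = ρ cos φ = 0.47521 × cos(164.84°) = -0.45867
y = ρ sin φ = 0.47521 × sin(164.84°) = 0.12427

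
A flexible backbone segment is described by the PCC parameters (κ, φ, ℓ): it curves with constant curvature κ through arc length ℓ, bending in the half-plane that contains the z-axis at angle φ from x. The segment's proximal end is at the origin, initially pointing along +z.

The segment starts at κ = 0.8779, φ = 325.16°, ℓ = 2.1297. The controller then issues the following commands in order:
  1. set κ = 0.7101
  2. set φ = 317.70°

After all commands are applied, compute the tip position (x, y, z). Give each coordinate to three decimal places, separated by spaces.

0.981 -0.892 1.406

initial: κ=0.8779, φ=325.16°, ℓ=2.1297
cmd 1: set κ=0.7101 → (κ,φ,ℓ)=(0.7101,325.16°,2.1297) → tip=(1.0883,-0.7575,1.4058)
cmd 2: set φ=317.70° → (κ,φ,ℓ)=(0.7101,317.70°,2.1297) → tip=(0.9807,-0.8924,1.4058)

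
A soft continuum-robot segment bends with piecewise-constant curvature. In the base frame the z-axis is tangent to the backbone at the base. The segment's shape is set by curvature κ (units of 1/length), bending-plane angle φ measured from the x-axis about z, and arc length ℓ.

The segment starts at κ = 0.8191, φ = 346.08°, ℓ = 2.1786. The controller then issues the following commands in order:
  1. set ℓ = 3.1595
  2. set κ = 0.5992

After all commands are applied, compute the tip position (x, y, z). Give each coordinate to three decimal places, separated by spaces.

initial: κ=0.8191, φ=346.08°, ℓ=2.1786
cmd 1: set ℓ=3.1595 → (κ,φ,ℓ)=(0.8191,346.08°,3.1595) → tip=(2.1930,-0.5435,0.6419)
cmd 2: set κ=0.5992 → (κ,φ,ℓ)=(0.5992,346.08°,3.1595) → tip=(2.1331,-0.5287,1.5829)

2.133 -0.529 1.583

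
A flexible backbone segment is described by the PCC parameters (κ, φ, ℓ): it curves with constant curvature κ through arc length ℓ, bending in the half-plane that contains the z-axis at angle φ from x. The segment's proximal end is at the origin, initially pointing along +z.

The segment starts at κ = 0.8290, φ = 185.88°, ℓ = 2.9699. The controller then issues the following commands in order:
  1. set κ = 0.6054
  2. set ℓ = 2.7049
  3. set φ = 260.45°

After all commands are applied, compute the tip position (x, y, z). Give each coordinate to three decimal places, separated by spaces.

initial: κ=0.8290, φ=185.88°, ℓ=2.9699
cmd 1: set κ=0.6054 → (κ,φ,ℓ)=(0.6054,185.88°,2.9699) → tip=(-2.0132,-0.2073,1.6094)
cmd 2: set ℓ=2.7049 → (κ,φ,ℓ)=(0.6054,185.88°,2.7049) → tip=(-1.7527,-0.1805,1.6481)
cmd 3: set φ=260.45° → (κ,φ,ℓ)=(0.6054,260.45°,2.7049) → tip=(-0.2923,-1.7376,1.6481)

-0.292 -1.738 1.648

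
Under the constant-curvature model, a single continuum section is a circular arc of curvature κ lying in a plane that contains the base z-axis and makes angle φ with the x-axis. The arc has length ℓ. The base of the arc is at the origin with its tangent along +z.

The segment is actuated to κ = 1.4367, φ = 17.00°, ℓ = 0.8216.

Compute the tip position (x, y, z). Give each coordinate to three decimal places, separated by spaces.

0.412 0.126 0.644

θ = κ·ℓ = 1.4367 × 0.8216 = 1.18039 rad
ρ = (1 − cos θ)/κ = (1 − 0.38056)/1.4367 = 0.43115
z = sin θ / κ = 0.92476/1.4367 = 0.64367
x = ρ cos φ = 0.43115 × cos(17.00°) = 0.41231
y = ρ sin φ = 0.43115 × sin(17.00°) = 0.12606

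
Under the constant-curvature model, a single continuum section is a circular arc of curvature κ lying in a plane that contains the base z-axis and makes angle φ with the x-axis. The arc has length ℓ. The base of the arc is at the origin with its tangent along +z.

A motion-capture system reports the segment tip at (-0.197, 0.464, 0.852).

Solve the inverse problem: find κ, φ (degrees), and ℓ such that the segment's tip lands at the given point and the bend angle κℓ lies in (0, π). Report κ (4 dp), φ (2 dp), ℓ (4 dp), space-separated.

ρ = √(x²+y²) = √(-0.197² + 0.464²) = 0.50409
φ = atan2(y, x) mod 360° = atan2(0.464, -0.197) = 113.0046°
|p|² = ρ² + z² = 0.50409² + 0.852² = 0.98001
κ = 2ρ / |p|² = 2×0.50409 / 0.98001 = 1.02874
θ = 2·atan2(ρ, z) = 2·atan2(0.50409, 0.852) = 1.06852 rad
ℓ = θ/κ = 1.06852/1.02874 = 1.03867

1.0287 113.00 1.0387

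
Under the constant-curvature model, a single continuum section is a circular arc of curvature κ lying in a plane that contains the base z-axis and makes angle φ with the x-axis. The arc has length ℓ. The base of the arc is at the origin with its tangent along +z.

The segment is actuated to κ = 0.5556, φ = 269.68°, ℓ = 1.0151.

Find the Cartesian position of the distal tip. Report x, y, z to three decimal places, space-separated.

-0.002 -0.279 0.962

θ = κ·ℓ = 0.5556 × 1.0151 = 0.56399 rad
ρ = (1 − cos θ)/κ = (1 − 0.84513)/0.5556 = 0.27875
z = sin θ / κ = 0.53456/0.5556 = 0.96213
x = ρ cos φ = 0.27875 × cos(269.68°) = -0.00156
y = ρ sin φ = 0.27875 × sin(269.68°) = -0.27874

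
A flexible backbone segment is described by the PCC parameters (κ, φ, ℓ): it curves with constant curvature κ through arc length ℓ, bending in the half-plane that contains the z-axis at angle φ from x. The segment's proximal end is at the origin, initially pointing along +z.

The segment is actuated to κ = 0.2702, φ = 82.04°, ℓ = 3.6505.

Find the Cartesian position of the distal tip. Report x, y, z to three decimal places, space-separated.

θ = κ·ℓ = 0.2702 × 3.6505 = 0.98637 rad
ρ = (1 − cos θ)/κ = (1 − 0.55173)/0.2702 = 1.65905
z = sin θ / κ = 0.83403/0.2702 = 3.08670
x = ρ cos φ = 1.65905 × cos(82.04°) = 0.22975
y = ρ sin φ = 1.65905 × sin(82.04°) = 1.64306

0.230 1.643 3.087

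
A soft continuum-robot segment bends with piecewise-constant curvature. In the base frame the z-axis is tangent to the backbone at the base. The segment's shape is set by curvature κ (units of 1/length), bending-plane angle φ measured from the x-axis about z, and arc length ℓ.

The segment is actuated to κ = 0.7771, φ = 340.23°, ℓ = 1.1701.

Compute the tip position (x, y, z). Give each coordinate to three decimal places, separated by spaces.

θ = κ·ℓ = 0.7771 × 1.1701 = 0.90928 rad
ρ = (1 − cos θ)/κ = (1 − 0.61431)/0.7771 = 0.49632
z = sin θ / κ = 0.78906/0.7771 = 1.01540
x = ρ cos φ = 0.49632 × cos(340.23°) = 0.46707
y = ρ sin φ = 0.49632 × sin(340.23°) = -0.16788

0.467 -0.168 1.015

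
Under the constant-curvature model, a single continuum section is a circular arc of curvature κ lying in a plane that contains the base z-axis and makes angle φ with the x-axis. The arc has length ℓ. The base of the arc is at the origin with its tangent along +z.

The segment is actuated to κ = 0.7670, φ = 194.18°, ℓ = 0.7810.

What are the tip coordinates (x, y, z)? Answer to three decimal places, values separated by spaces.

-0.220 -0.056 0.735

θ = κ·ℓ = 0.7670 × 0.7810 = 0.59903 rad
ρ = (1 − cos θ)/κ = (1 − 0.82588)/0.7670 = 0.22701
z = sin θ / κ = 0.56384/0.7670 = 0.73512
x = ρ cos φ = 0.22701 × cos(194.18°) = -0.22009
y = ρ sin φ = 0.22701 × sin(194.18°) = -0.05561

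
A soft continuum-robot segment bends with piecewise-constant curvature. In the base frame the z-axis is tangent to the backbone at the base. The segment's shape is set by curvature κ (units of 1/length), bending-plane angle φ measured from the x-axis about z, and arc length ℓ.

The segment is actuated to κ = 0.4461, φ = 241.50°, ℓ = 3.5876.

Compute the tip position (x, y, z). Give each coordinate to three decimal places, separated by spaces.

θ = κ·ℓ = 0.4461 × 3.5876 = 1.60043 rad
ρ = (1 − cos θ)/κ = (1 − -0.02963)/0.4461 = 2.30806
z = sin θ / κ = 0.99956/0.4461 = 2.24067
x = ρ cos φ = 2.30806 × cos(241.50°) = -1.10131
y = ρ sin φ = 2.30806 × sin(241.50°) = -2.02837

-1.101 -2.028 2.241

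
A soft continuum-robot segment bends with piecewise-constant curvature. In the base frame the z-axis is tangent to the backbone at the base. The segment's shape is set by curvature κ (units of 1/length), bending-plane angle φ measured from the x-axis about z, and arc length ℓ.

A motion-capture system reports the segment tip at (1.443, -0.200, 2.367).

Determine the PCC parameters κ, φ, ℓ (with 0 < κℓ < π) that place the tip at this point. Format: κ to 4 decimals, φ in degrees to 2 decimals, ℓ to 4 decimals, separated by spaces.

ρ = √(x²+y²) = √(1.443² + -0.200²) = 1.45679
φ = atan2(y, x) mod 360° = atan2(-0.200, 1.443) = 352.1091°
|p|² = ρ² + z² = 1.45679² + 2.367² = 7.72494
κ = 2ρ / |p|² = 2×1.45679 / 7.72494 = 0.37717
θ = 2·atan2(ρ, z) = 2·atan2(1.45679, 2.367) = 1.10342 rad
ℓ = θ/κ = 1.10342/0.37717 = 2.92555

0.3772 352.11 2.9255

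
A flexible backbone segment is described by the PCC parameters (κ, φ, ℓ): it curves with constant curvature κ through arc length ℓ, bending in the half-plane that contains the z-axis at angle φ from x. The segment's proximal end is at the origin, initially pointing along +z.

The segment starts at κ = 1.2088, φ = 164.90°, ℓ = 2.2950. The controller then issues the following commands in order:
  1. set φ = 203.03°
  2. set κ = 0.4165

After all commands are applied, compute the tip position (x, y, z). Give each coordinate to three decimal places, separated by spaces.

initial: κ=1.2088, φ=164.90°, ℓ=2.2950
cmd 1: set φ=203.03° → (κ,φ,ℓ)=(1.2088,203.03°,2.2950) → tip=(-1.4719,-0.6257,0.2971)
cmd 2: set κ=0.4165 → (κ,φ,ℓ)=(0.4165,203.03°,2.2950) → tip=(-0.9349,-0.3974,1.9611)

-0.935 -0.397 1.961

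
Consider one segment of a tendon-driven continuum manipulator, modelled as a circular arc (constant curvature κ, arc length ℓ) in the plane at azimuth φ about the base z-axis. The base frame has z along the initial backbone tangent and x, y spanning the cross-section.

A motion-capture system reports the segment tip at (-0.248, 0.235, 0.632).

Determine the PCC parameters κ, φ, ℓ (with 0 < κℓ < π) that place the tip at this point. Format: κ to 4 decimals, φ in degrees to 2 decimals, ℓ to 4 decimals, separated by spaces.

ρ = √(x²+y²) = √(-0.248² + 0.235²) = 0.34166
φ = atan2(y, x) mod 360° = atan2(0.235, -0.248) = 136.5418°
|p|² = ρ² + z² = 0.34166² + 0.632² = 0.51615
κ = 2ρ / |p|² = 2×0.34166 / 0.51615 = 1.32386
θ = 2·atan2(ρ, z) = 2·atan2(0.34166, 0.632) = 0.99119 rad
ℓ = θ/κ = 0.99119/1.32386 = 0.74871

1.3239 136.54 0.7487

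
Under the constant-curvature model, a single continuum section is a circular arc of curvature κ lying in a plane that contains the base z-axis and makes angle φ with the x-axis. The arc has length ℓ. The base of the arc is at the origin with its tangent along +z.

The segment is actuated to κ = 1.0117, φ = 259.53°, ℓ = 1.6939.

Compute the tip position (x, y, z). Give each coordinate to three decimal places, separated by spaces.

-0.205 -1.110 0.978

θ = κ·ℓ = 1.0117 × 1.6939 = 1.71372 rad
ρ = (1 − cos θ)/κ = (1 − -0.14244)/1.0117 = 1.12922
z = sin θ / κ = 0.98980/1.0117 = 0.97836
x = ρ cos φ = 1.12922 × cos(259.53°) = -0.20520
y = ρ sin φ = 1.12922 × sin(259.53°) = -1.11042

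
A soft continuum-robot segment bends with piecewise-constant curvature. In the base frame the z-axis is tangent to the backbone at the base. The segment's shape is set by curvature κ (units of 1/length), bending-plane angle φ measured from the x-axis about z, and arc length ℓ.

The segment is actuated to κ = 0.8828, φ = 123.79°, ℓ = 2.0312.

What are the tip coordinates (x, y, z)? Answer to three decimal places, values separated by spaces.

θ = κ·ℓ = 0.8828 × 2.0312 = 1.79314 rad
ρ = (1 − cos θ)/κ = (1 − -0.22052)/0.8828 = 1.38255
z = sin θ / κ = 0.97538/0.8828 = 1.10487
x = ρ cos φ = 1.38255 × cos(123.79°) = -0.76891
y = ρ sin φ = 1.38255 × sin(123.79°) = 1.14902

-0.769 1.149 1.105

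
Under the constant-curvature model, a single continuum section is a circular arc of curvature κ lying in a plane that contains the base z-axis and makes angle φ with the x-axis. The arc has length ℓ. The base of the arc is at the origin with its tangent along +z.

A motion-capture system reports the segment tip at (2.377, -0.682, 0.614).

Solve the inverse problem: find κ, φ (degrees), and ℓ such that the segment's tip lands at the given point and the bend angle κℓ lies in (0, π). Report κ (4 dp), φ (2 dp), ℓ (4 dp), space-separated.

ρ = √(x²+y²) = √(2.377² + -0.682²) = 2.47290
φ = atan2(y, x) mod 360° = atan2(-0.682, 2.377) = 343.9910°
|p|² = ρ² + z² = 2.47290² + 0.614² = 6.49225
κ = 2ρ / |p|² = 2×2.47290 / 6.49225 = 0.76180
θ = 2·atan2(ρ, z) = 2·atan2(2.47290, 0.614) = 2.65485 rad
ℓ = θ/κ = 2.65485/0.76180 = 3.48497

0.7618 343.99 3.4850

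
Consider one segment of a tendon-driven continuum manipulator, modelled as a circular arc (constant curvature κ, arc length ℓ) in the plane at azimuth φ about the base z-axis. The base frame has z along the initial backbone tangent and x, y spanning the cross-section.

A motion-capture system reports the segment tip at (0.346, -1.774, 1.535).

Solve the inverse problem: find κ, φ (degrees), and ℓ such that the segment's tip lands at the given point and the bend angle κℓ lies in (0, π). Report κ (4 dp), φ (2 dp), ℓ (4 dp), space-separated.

ρ = √(x²+y²) = √(0.346² + -1.774²) = 1.80743
φ = atan2(y, x) mod 360° = atan2(-1.774, 0.346) = 281.0364°
|p|² = ρ² + z² = 1.80743² + 1.535² = 5.62302
κ = 2ρ / |p|² = 2×1.80743 / 5.62302 = 0.64287
θ = 2·atan2(ρ, z) = 2·atan2(1.80743, 1.535) = 1.73345 rad
ℓ = θ/κ = 1.73345/0.64287 = 2.69643

0.6429 281.04 2.6964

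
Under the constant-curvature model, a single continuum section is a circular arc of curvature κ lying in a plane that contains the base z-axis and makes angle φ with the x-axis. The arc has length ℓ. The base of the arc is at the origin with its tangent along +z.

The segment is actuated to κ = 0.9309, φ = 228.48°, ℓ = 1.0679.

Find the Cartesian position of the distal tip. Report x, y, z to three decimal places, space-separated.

-0.324 -0.366 0.900

θ = κ·ℓ = 0.9309 × 1.0679 = 0.99411 rad
ρ = (1 − cos θ)/κ = (1 − 0.54525)/0.9309 = 0.48850
z = sin θ / κ = 0.83827/0.9309 = 0.90050
x = ρ cos φ = 0.48850 × cos(228.48°) = -0.32382
y = ρ sin φ = 0.48850 × sin(228.48°) = -0.36576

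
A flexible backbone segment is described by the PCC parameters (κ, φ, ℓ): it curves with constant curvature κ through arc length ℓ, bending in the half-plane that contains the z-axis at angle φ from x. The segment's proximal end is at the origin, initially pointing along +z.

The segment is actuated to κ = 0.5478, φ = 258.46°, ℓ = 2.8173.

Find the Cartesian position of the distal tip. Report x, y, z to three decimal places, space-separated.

θ = κ·ℓ = 0.5478 × 2.8173 = 1.54332 rad
ρ = (1 − cos θ)/κ = (1 − 0.02748)/0.5478 = 1.77533
z = sin θ / κ = 0.99962/0.5478 = 1.82479
x = ρ cos φ = 1.77533 × cos(258.46°) = -0.35516
y = ρ sin φ = 1.77533 × sin(258.46°) = -1.73944

-0.355 -1.739 1.825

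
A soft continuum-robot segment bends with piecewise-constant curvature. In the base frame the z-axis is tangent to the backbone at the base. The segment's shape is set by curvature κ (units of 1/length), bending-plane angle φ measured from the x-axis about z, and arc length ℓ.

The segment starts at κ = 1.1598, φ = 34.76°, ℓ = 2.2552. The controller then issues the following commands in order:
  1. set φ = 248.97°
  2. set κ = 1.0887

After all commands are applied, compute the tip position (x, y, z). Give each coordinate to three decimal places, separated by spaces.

-0.585 -1.521 0.582

initial: κ=1.1598, φ=34.76°, ℓ=2.2552
cmd 1: set φ=248.97° → (κ,φ,ℓ)=(1.1598,248.97°,2.2552) → tip=(-0.5770,-1.5008,0.4329)
cmd 2: set κ=1.0887 → (κ,φ,ℓ)=(1.0887,248.97°,2.2552) → tip=(-0.5846,-1.5206,0.5821)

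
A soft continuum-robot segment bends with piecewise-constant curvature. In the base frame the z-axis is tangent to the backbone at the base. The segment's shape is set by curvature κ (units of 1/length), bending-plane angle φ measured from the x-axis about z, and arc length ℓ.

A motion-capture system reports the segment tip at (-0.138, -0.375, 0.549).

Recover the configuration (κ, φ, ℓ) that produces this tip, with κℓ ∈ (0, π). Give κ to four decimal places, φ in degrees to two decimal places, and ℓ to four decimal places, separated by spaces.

1.7333 249.80 0.7260

ρ = √(x²+y²) = √(-0.138² + -0.375²) = 0.39959
φ = atan2(y, x) mod 360° = atan2(-0.375, -0.138) = 249.7964°
|p|² = ρ² + z² = 0.39959² + 0.549² = 0.46107
κ = 2ρ / |p|² = 2×0.39959 / 0.46107 = 1.73330
θ = 2·atan2(ρ, z) = 2·atan2(0.39959, 0.549) = 1.25834 rad
ℓ = θ/κ = 1.25834/1.73330 = 0.72598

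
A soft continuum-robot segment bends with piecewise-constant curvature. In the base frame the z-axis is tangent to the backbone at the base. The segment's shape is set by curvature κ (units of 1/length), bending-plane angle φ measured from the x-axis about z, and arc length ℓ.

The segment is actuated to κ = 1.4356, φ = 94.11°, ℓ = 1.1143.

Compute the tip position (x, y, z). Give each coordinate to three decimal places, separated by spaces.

-0.051 0.715 0.696

θ = κ·ℓ = 1.4356 × 1.1143 = 1.59969 rad
ρ = (1 − cos θ)/κ = (1 − -0.02889)/1.4356 = 0.71670
z = sin θ / κ = 0.99958/1.4356 = 0.69628
x = ρ cos φ = 0.71670 × cos(94.11°) = -0.05137
y = ρ sin φ = 0.71670 × sin(94.11°) = 0.71485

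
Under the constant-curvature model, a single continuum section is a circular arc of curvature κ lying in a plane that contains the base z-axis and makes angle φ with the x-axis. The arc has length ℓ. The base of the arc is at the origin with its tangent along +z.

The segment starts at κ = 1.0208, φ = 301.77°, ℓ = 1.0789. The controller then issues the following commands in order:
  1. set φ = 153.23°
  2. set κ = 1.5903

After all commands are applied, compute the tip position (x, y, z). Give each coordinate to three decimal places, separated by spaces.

initial: κ=1.0208, φ=301.77°, ℓ=1.0789
cmd 1: set φ=153.23° → (κ,φ,ℓ)=(1.0208,153.23°,1.0789) → tip=(-0.4789,0.2416,0.8736)
cmd 2: set κ=1.5903 → (κ,φ,ℓ)=(1.5903,153.23°,1.0789) → tip=(-0.6425,0.3241,0.6222)

-0.643 0.324 0.622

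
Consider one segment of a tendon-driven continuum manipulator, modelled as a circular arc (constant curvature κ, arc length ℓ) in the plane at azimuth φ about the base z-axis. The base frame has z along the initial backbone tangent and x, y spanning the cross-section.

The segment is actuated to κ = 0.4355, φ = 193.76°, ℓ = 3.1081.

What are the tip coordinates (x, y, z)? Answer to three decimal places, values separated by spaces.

θ = κ·ℓ = 0.4355 × 3.1081 = 1.35358 rad
ρ = (1 − cos θ)/κ = (1 − 0.21551)/0.4355 = 1.80134
z = sin θ / κ = 0.97650/0.4355 = 2.24225
x = ρ cos φ = 1.80134 × cos(193.76°) = -1.74965
y = ρ sin φ = 1.80134 × sin(193.76°) = -0.42846

-1.750 -0.428 2.242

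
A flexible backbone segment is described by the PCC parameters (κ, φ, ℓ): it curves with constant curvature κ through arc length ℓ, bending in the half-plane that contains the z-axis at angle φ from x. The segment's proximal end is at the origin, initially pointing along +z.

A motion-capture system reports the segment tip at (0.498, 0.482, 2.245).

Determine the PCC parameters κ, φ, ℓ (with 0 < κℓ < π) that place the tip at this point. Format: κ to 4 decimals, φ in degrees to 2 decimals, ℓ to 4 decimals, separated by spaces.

0.2511 44.06 2.3850

ρ = √(x²+y²) = √(0.498² + 0.482²) = 0.69306
φ = atan2(y, x) mod 360° = atan2(0.482, 0.498) = 44.0646°
|p|² = ρ² + z² = 0.69306² + 2.245² = 5.52035
κ = 2ρ / |p|² = 2×0.69306 / 5.52035 = 0.25109
θ = 2·atan2(ρ, z) = 2·atan2(0.69306, 2.245) = 0.59886 rad
ℓ = θ/κ = 0.59886/0.25109 = 2.38502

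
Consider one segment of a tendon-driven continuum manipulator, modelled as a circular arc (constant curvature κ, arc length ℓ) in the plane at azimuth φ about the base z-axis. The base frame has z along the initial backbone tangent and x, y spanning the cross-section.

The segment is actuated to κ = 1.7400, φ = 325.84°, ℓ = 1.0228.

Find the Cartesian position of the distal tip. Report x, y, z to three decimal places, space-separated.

0.574 -0.390 0.562

θ = κ·ℓ = 1.7400 × 1.0228 = 1.77967 rad
ρ = (1 − cos θ)/κ = (1 − -0.20736)/1.7400 = 0.69389
z = sin θ / κ = 0.97826/1.7400 = 0.56222
x = ρ cos φ = 0.69389 × cos(325.84°) = 0.57417
y = ρ sin φ = 0.69389 × sin(325.84°) = -0.38962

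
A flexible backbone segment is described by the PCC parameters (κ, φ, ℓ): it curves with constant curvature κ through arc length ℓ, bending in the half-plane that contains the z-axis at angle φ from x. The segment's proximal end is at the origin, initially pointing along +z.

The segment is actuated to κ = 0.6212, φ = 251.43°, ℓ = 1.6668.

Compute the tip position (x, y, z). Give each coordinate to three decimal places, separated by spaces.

θ = κ·ℓ = 0.6212 × 1.6668 = 1.03542 rad
ρ = (1 − cos θ)/κ = (1 − 0.51017)/0.6212 = 0.78853
z = sin θ / κ = 0.86007/0.6212 = 1.38454
x = ρ cos φ = 0.78853 × cos(251.43°) = -0.25112
y = ρ sin φ = 0.78853 × sin(251.43°) = -0.74747

-0.251 -0.747 1.385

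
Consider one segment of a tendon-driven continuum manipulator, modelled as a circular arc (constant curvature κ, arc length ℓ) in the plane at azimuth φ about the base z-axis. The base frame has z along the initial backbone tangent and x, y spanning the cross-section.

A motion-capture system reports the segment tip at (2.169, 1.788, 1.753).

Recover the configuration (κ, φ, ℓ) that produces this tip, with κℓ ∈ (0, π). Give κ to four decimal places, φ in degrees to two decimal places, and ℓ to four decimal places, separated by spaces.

0.5123 39.50 3.9557

ρ = √(x²+y²) = √(2.169² + 1.788²) = 2.81096
φ = atan2(y, x) mod 360° = atan2(1.788, 2.169) = 39.5002°
|p|² = ρ² + z² = 2.81096² + 1.753² = 10.97451
κ = 2ρ / |p|² = 2×2.81096 / 10.97451 = 0.51227
θ = 2·atan2(ρ, z) = 2·atan2(2.81096, 1.753) = 2.02637 rad
ℓ = θ/κ = 2.02637/0.51227 = 3.95565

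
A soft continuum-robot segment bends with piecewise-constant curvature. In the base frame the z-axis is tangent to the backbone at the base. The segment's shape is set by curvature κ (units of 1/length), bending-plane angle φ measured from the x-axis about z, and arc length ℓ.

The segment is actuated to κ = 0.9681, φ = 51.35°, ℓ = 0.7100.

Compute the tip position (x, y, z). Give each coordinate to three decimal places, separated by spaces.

θ = κ·ℓ = 0.9681 × 0.7100 = 0.68735 rad
ρ = (1 − cos θ)/κ = (1 − 0.77293)/0.9681 = 0.23455
z = sin θ / κ = 0.63449/0.9681 = 0.65540
x = ρ cos φ = 0.23455 × cos(51.35°) = 0.14649
y = ρ sin φ = 0.23455 × sin(51.35°) = 0.18318

0.146 0.183 0.655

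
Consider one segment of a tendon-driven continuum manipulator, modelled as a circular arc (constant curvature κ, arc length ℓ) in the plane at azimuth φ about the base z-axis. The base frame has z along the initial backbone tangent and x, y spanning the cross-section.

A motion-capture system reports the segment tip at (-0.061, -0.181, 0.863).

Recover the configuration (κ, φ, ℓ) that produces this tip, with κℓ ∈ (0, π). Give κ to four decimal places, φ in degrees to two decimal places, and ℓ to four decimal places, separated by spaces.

ρ = √(x²+y²) = √(-0.061² + -0.181²) = 0.19100
φ = atan2(y, x) mod 360° = atan2(-0.181, -0.061) = 251.3753°
|p|² = ρ² + z² = 0.19100² + 0.863² = 0.78125
κ = 2ρ / |p|² = 2×0.19100 / 0.78125 = 0.48897
θ = 2·atan2(ρ, z) = 2·atan2(0.19100, 0.863) = 0.43563 rad
ℓ = θ/κ = 0.43563/0.48897 = 0.89091

0.4890 251.38 0.8909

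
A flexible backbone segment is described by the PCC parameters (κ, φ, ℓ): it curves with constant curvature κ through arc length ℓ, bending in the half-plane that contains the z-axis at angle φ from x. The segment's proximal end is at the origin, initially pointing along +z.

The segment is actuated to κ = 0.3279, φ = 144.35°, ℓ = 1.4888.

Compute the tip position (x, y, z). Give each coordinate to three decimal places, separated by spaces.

θ = κ·ℓ = 0.3279 × 1.4888 = 0.48818 rad
ρ = (1 − cos θ)/κ = (1 − 0.88319)/0.3279 = 0.35624
z = sin θ / κ = 0.46902/0.3279 = 1.43037
x = ρ cos φ = 0.35624 × cos(144.35°) = -0.28948
y = ρ sin φ = 0.35624 × sin(144.35°) = 0.20763

-0.289 0.208 1.430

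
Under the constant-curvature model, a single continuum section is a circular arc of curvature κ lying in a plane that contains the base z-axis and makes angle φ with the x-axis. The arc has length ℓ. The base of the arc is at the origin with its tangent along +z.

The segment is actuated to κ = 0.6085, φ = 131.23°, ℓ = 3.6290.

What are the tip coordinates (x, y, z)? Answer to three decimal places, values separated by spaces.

θ = κ·ℓ = 0.6085 × 3.6290 = 2.20825 rad
ρ = (1 − cos θ)/κ = (1 − -0.59515)/0.6085 = 2.62144
z = sin θ / κ = 0.80362/0.6085 = 1.32065
x = ρ cos φ = 2.62144 × cos(131.23°) = -1.72775
y = ρ sin φ = 2.62144 × sin(131.23°) = 1.97151

-1.728 1.972 1.321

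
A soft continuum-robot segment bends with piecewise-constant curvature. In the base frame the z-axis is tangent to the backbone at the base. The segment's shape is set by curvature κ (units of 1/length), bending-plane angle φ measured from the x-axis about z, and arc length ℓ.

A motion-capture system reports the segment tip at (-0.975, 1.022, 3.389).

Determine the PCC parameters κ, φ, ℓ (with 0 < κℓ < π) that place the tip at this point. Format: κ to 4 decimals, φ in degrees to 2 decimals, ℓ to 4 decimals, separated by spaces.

ρ = √(x²+y²) = √(-0.975² + 1.022²) = 1.41248
φ = atan2(y, x) mod 360° = atan2(1.022, -0.975) = 133.6518°
|p|² = ρ² + z² = 1.41248² + 3.389² = 13.48043
κ = 2ρ / |p|² = 2×1.41248 / 13.48043 = 0.20956
θ = 2·atan2(ρ, z) = 2·atan2(1.41248, 3.389) = 0.78978 rad
ℓ = θ/κ = 0.78978/0.20956 = 3.76876

0.2096 133.65 3.7688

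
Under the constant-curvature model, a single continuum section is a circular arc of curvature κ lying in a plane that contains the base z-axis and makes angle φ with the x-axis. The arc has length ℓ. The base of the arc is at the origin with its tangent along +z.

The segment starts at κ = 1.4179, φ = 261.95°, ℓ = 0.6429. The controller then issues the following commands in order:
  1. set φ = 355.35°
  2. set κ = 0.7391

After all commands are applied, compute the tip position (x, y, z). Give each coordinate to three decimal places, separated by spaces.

initial: κ=1.4179, φ=261.95°, ℓ=0.6429
cmd 1: set φ=355.35° → (κ,φ,ℓ)=(1.4179,355.35°,0.6429) → tip=(0.2724,-0.0222,0.5575)
cmd 2: set κ=0.7391 → (κ,φ,ℓ)=(0.7391,355.35°,0.6429) → tip=(0.1494,-0.0122,0.6190)

0.149 -0.012 0.619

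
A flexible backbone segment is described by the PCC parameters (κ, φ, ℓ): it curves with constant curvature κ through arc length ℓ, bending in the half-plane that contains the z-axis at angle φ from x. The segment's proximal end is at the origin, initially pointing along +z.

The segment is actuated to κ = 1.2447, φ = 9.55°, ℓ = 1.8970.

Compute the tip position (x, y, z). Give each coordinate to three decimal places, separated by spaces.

1.355 0.228 0.565

θ = κ·ℓ = 1.2447 × 1.8970 = 2.36120 rad
ρ = (1 − cos θ)/κ = (1 − -0.71063)/1.2447 = 1.37433
z = sin θ / κ = 0.70356/1.2447 = 0.56525
x = ρ cos φ = 1.37433 × cos(9.55°) = 1.35529
y = ρ sin φ = 1.37433 × sin(9.55°) = 0.22801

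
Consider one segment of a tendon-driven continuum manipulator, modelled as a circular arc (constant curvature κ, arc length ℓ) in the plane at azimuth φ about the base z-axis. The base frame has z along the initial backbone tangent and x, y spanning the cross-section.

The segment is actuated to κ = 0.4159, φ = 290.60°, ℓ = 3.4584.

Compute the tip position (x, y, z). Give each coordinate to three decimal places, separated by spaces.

θ = κ·ℓ = 0.4159 × 3.4584 = 1.43835 rad
ρ = (1 − cos θ)/κ = (1 − 0.13206)/0.4159 = 2.08689
z = sin θ / κ = 0.99124/0.4159 = 2.38337
x = ρ cos φ = 2.08689 × cos(290.60°) = 0.73426
y = ρ sin φ = 2.08689 × sin(290.60°) = -1.95346

0.734 -1.953 2.383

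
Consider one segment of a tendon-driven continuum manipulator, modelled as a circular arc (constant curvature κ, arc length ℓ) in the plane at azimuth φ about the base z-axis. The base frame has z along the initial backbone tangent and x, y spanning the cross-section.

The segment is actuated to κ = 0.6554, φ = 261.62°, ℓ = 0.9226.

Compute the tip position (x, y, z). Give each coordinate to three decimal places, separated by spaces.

-0.039 -0.268 0.867

θ = κ·ℓ = 0.6554 × 0.9226 = 0.60467 rad
ρ = (1 − cos θ)/κ = (1 − 0.82269)/0.6554 = 0.27054
z = sin θ / κ = 0.56849/0.6554 = 0.86740
x = ρ cos φ = 0.27054 × cos(261.62°) = -0.03943
y = ρ sin φ = 0.27054 × sin(261.62°) = -0.26765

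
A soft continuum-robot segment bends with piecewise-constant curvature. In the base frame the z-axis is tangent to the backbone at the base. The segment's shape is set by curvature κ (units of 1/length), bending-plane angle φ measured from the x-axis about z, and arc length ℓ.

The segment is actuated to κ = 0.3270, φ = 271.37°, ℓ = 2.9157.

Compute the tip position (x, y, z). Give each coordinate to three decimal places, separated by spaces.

0.031 -1.287 2.494

θ = κ·ℓ = 0.3270 × 2.9157 = 0.95343 rad
ρ = (1 − cos θ)/κ = (1 − 0.57889)/0.3270 = 1.28781
z = sin θ / κ = 0.81541/0.3270 = 2.49360
x = ρ cos φ = 1.28781 × cos(271.37°) = 0.03079
y = ρ sin φ = 1.28781 × sin(271.37°) = -1.28744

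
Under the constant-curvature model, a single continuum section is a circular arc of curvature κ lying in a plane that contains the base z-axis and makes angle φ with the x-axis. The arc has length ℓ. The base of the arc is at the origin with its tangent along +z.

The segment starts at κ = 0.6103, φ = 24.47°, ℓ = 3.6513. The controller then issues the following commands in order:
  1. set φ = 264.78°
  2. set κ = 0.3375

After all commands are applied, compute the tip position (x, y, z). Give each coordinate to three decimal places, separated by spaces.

-0.180 -1.971 2.795

initial: κ=0.6103, φ=24.47°, ℓ=3.6513
cmd 1: set φ=264.78° → (κ,φ,ℓ)=(0.6103,264.78°,3.6513) → tip=(-0.2402,-2.6291,1.2968)
cmd 2: set κ=0.3375 → (κ,φ,ℓ)=(0.3375,264.78°,3.6513) → tip=(-0.1801,-1.9709,2.7948)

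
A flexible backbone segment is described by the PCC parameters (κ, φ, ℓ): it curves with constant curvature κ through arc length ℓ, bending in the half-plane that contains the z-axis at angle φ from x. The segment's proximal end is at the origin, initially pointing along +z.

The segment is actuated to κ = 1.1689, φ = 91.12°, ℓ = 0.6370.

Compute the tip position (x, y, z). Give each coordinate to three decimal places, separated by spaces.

θ = κ·ℓ = 1.1689 × 0.6370 = 0.74459 rad
ρ = (1 − cos θ)/κ = (1 − 0.73537)/1.1689 = 0.22640
z = sin θ / κ = 0.67767/1.1689 = 0.57975
x = ρ cos φ = 0.22640 × cos(91.12°) = -0.00443
y = ρ sin φ = 0.22640 × sin(91.12°) = 0.22635

-0.004 0.226 0.580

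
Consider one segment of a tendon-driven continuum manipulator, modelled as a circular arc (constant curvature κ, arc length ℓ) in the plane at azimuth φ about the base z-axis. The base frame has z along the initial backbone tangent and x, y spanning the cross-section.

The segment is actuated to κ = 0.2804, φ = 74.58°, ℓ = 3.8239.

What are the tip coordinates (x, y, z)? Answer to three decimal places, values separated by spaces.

θ = κ·ℓ = 0.2804 × 3.8239 = 1.07222 rad
ρ = (1 − cos θ)/κ = (1 − 0.47817)/0.2804 = 1.86100
z = sin θ / κ = 0.87826/0.2804 = 3.13219
x = ρ cos φ = 1.86100 × cos(74.58°) = 0.49483
y = ρ sin φ = 1.86100 × sin(74.58°) = 1.79401

0.495 1.794 3.132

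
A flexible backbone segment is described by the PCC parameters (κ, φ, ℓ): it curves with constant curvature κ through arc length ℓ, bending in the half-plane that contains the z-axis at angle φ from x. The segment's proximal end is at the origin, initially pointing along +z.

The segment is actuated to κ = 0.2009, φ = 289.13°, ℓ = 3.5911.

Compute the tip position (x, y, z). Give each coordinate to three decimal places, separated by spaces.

θ = κ·ℓ = 0.2009 × 3.5911 = 0.72145 rad
ρ = (1 − cos θ)/κ = (1 − 0.75085)/0.2009 = 1.24018
z = sin θ / κ = 0.66048/0.2009 = 3.28758
x = ρ cos φ = 1.24018 × cos(289.13°) = 0.40642
y = ρ sin φ = 1.24018 × sin(289.13°) = -1.17170

0.406 -1.172 3.288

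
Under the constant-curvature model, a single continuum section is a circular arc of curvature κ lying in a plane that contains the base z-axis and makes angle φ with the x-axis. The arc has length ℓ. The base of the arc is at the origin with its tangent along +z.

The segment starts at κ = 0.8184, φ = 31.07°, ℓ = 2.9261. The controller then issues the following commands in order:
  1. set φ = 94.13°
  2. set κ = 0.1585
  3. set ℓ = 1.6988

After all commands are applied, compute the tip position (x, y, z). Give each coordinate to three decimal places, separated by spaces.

-0.016 0.227 1.678

initial: κ=0.8184, φ=31.07°, ℓ=2.9261
cmd 1: set φ=94.13° → (κ,φ,ℓ)=(0.8184,94.13°,2.9261) → tip=(-0.1526,2.1130,0.8301)
cmd 2: set κ=0.1585 → (κ,φ,ℓ)=(0.1585,94.13°,2.9261) → tip=(-0.0480,0.6647,2.8223)
cmd 3: set ℓ=1.6988 → (κ,φ,ℓ)=(0.1585,94.13°,1.6988) → tip=(-0.0164,0.2267,1.6783)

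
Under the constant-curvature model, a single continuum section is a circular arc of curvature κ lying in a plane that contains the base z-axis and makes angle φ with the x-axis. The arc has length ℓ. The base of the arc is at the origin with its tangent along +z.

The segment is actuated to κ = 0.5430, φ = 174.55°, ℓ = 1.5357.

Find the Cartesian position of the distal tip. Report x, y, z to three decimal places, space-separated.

-0.601 0.057 1.364

θ = κ·ℓ = 0.5430 × 1.5357 = 0.83389 rad
ρ = (1 − cos θ)/κ = (1 − 0.67200)/0.5430 = 0.60404
z = sin θ / κ = 0.74055/0.5430 = 1.36381
x = ρ cos φ = 0.60404 × cos(174.55°) = -0.60131
y = ρ sin φ = 0.60404 × sin(174.55°) = 0.05737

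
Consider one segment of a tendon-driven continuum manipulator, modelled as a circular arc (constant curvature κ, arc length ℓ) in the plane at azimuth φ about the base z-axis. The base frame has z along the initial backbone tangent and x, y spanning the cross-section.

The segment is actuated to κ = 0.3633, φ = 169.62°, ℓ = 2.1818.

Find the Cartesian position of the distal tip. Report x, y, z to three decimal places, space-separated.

θ = κ·ℓ = 0.3633 × 2.1818 = 0.79265 rad
ρ = (1 − cos θ)/κ = (1 − 0.70196)/0.3633 = 0.82036
z = sin θ / κ = 0.71221/0.3633 = 1.96040
x = ρ cos φ = 0.82036 × cos(169.62°) = -0.80694
y = ρ sin φ = 0.82036 × sin(169.62°) = 0.14781

-0.807 0.148 1.960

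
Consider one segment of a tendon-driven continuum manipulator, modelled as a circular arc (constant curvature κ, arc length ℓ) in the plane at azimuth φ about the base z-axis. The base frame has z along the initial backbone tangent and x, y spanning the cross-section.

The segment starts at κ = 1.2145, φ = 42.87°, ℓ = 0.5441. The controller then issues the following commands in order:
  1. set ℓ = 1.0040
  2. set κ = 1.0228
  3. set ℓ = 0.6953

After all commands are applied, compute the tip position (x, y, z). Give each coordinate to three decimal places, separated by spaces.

initial: κ=1.2145, φ=42.87°, ℓ=0.5441
cmd 1: set ℓ=1.0040 → (κ,φ,ℓ)=(1.2145,42.87°,1.0040) → tip=(0.3957,0.3673,0.7731)
cmd 2: set κ=1.0228 → (κ,φ,ℓ)=(1.0228,42.87°,1.0040) → tip=(0.3458,0.3210,0.8366)
cmd 3: set ℓ=0.6953 → (κ,φ,ℓ)=(1.0228,42.87°,0.6953) → tip=(0.1737,0.1612,0.6382)

0.174 0.161 0.638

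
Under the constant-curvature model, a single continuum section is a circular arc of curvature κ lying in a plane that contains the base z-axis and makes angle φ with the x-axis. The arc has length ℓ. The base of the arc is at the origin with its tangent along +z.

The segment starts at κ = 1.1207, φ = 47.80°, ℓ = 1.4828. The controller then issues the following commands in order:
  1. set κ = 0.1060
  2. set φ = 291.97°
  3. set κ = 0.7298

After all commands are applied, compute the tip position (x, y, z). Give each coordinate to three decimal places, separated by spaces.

initial: κ=1.1207, φ=47.80°, ℓ=1.4828
cmd 1: set κ=0.1060 → (κ,φ,ℓ)=(0.1060,47.80°,1.4828) → tip=(0.0781,0.0861,1.4767)
cmd 2: set φ=291.97° → (κ,φ,ℓ)=(0.1060,291.97°,1.4828) → tip=(0.0435,-0.1078,1.4767)
cmd 3: set κ=0.7298 → (κ,φ,ℓ)=(0.7298,291.97°,1.4828) → tip=(0.2720,-0.6742,1.2099)

0.272 -0.674 1.210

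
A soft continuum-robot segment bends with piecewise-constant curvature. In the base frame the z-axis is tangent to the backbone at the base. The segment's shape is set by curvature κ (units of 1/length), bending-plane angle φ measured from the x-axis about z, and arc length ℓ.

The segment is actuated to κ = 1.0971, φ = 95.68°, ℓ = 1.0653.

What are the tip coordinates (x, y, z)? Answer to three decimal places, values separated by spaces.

-0.055 0.552 0.839

θ = κ·ℓ = 1.0971 × 1.0653 = 1.16874 rad
ρ = (1 − cos θ)/κ = (1 − 0.39131)/1.0971 = 0.55482
z = sin θ / κ = 0.92026/1.0971 = 0.83881
x = ρ cos φ = 0.55482 × cos(95.68°) = -0.05491
y = ρ sin φ = 0.55482 × sin(95.68°) = 0.55209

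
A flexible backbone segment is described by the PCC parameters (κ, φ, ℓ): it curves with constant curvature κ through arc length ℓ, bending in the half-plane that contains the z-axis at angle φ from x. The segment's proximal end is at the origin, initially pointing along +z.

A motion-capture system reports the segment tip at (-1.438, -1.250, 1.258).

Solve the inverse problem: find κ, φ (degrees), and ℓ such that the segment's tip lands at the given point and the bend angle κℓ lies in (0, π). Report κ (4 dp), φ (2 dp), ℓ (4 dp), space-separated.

ρ = √(x²+y²) = √(-1.438² + -1.250²) = 1.90535
φ = atan2(y, x) mod 360° = atan2(-1.250, -1.438) = 220.9992°
|p|² = ρ² + z² = 1.90535² + 1.258² = 5.21291
κ = 2ρ / |p|² = 2×1.90535 / 5.21291 = 0.73101
θ = 2·atan2(ρ, z) = 2·atan2(1.90535, 1.258) = 1.97450 rad
ℓ = θ/κ = 1.97450/0.73101 = 2.70106

0.7310 221.00 2.7011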